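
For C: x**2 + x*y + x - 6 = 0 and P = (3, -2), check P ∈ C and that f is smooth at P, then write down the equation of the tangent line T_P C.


Tangent line at P: 5*x + 3*y - 9 = 0.

Step 1: f(3, -2) = 0, so P lies on C.
Step 2: partial derivatives
  f_x(x, y) = 2*x + y + 1, f_y(x, y) = x.
  f_x(P) = 5, f_y(P) = 3 (gradient nonzero, so P is smooth).
Step 3: tangent line at P: 5·(x − 3) + 3·(y − -2) = 0.
Expanding: 5*x + 3*y - 9 = 0.


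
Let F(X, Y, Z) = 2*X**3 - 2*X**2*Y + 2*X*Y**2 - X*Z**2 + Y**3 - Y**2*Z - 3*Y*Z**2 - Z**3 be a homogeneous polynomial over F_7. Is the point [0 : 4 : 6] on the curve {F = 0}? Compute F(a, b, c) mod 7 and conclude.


F(0,4,6) ≡ 6 (mod 7); P is NOT on the curve.

Evaluate F(0, 4, 6) term-by-term (mod 7).
  2*X**3 ↦ 2·0·1·1 = 0
  -2*X**2*Y ↦ -2·0·4·1 = 0
  2*X*Y**2 ↦ 2·0·16·1 = 0
  -X*Z**2 ↦ -1·0·1·36 = 0
  Y**3 ↦ 1·1·64·1 = 64
  -Y**2*Z ↦ -1·1·16·6 = -96
  -3*Y*Z**2 ↦ -3·1·4·36 = -432
  -Z**3 ↦ -1·1·1·216 = -216
Sum: F(0, 4, 6) = (0) + (0) + (0) + (0) + (64) + (-96) + (-432) + (-216) = -680.
Reducing mod 7: -680 ≡ 6 (mod 7).
Since F(a, b, c) ≡ 6 ≠ 0 (mod 7), P does NOT lie on the curve.


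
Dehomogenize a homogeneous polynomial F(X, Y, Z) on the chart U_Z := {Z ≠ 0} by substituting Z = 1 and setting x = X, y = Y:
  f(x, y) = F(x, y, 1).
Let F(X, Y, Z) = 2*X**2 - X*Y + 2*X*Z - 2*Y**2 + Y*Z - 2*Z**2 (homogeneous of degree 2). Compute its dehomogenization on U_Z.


f(x, y) = 2*x**2 - x*y + 2*x - 2*y**2 + y - 2

On U_Z we set Z = 1. Each monomial c·X^i·Y^j·Z^k in F becomes c·x^i·y^j·1^k = c·x^i·y^j.
Substituting Z = 1: F(X, Y, 1) = 2*x**2 - x*y + 2*x - 2*y**2 + y - 2.
Note: deg(f) ≤ deg(F) = 2; strict inequality happens when F is divisible by Z (lost terms).


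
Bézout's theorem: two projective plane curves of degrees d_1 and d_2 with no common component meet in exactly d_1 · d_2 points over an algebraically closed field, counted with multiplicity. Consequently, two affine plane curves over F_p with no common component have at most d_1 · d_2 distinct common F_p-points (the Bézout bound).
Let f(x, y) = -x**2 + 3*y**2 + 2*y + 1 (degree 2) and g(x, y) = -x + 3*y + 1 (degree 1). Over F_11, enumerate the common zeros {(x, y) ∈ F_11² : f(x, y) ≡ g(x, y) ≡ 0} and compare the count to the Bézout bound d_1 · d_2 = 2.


Common zeros: {(1, 0), (10, 3)}; count = 2; Bézout bound = 2.

deg(f) = 2, deg(g) = 1, so Bézout bound = 2.
Scan x ∈ F_11. For each x, list the y ∈ F_11 with f(x, y) ≡ 0 and those with g(x, y) ≡ 0 (mod 11); the common zeros in that column are the intersection.
  x = 0: f ≡ 0 at y ∈ {6, 8}; g ≡ 0 at y ∈ {7}; common: ∅.
  x = 1: f ≡ 0 at y ∈ {0, 3}; g ≡ 0 at y ∈ {0}; common: {0}.
  x = 2: f ≡ 0 at y ∈ ∅; g ≡ 0 at y ∈ {4}; common: ∅.
  x = 3: f ≡ 0 at y ∈ {5, 9}; g ≡ 0 at y ∈ {8}; common: ∅.
  x = 4: f ≡ 0 at y ∈ ∅; g ≡ 0 at y ∈ {1}; common: ∅.
  x = 5: f ≡ 0 at y ∈ ∅; g ≡ 0 at y ∈ {5}; common: ∅.
  x = 6: f ≡ 0 at y ∈ ∅; g ≡ 0 at y ∈ {9}; common: ∅.
  x = 7: f ≡ 0 at y ∈ ∅; g ≡ 0 at y ∈ {2}; common: ∅.
  x = 8: f ≡ 0 at y ∈ {5, 9}; g ≡ 0 at y ∈ {6}; common: ∅.
  x = 9: f ≡ 0 at y ∈ ∅; g ≡ 0 at y ∈ {10}; common: ∅.
  x = 10: f ≡ 0 at y ∈ {0, 3}; g ≡ 0 at y ∈ {3}; common: {3}.
Collecting: common zeros = {(1, 0), (10, 3)}, so the count is 2.
Comparison with the Bézout bound: 2 ≤ 2 = deg(f)·deg(g), as expected for curves with no common component (the bound is attained).


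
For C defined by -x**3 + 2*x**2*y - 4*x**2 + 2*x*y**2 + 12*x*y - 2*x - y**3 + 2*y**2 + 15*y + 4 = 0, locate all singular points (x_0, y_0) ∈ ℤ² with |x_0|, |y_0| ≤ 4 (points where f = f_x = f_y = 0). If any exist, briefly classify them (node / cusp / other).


Singular points: {(-2, -1)}; classification: cusp.

Compute partial derivatives:
  f_x = -3*x**2 + 4*x*y - 8*x + 2*y**2 + 12*y - 2.
  f_y = 2*x**2 + 4*x*y + 12*x - 3*y**2 + 4*y + 15.
Scan x_0 ∈ {−4, ..., 4}. For each x_0, f_y(x_0, y) is a polynomial in y; find its integer roots y ∈ {−4, ..., 4}, then test f_x and f at those candidates.
  x = -4: f_y(-4, y) = -3*y**2 - 12*y - 1; no integer root y with |y| ≤ 4.
  x = -3: f_y(-3, y) = -3*y**2 - 8*y - 3; no integer root y with |y| ≤ 4.
  x = -2: f_y(-2, y) = -3*y**2 - 4*y - 1; vanishes at y ∈ {-1}. (-2, -1): f_x = 0, f = 0 — SINGULAR.
  x = -1: f_y(-1, y) = 5 - 3*y**2; no integer root y with |y| ≤ 4.
  x = 0: f_y(0, y) = -3*y**2 + 4*y + 15; vanishes at y ∈ {3}. (0, 3): f_x = 52 ≠ 0.
  x = 1: f_y(1, y) = -3*y**2 + 8*y + 29; no integer root y with |y| ≤ 4.
  x = 2: f_y(2, y) = -3*y**2 + 12*y + 47; no integer root y with |y| ≤ 4.
  x = 3: f_y(3, y) = -3*y**2 + 16*y + 69; no integer root y with |y| ≤ 4.
  x = 4: f_y(4, y) = -3*y**2 + 20*y + 95; no integer root y with |y| ≤ 4.
Only singular point on the grid: (-2, -1).
Classify: substitute x = -2 + u, y = -1 + v and expand: f = -u**3 + 2*u**2*v + 2*u*v**2 - v**3 + v**2.
No constant or linear terms (consistent with a singular point). Quadratic part: v**2. Cubic part: -u**3 + 2*u**2*v + 2*u*v**2 - v**3.
The quadratic part v**2 is a perfect square, so there is a single (double) tangent line v = 0, i.e. y = -1. Restricting the cubic part to that line (v = 0) leaves -u**3 ≠ 0, so f is not divisible by v and the branch is v² ≈ u**3 to lowest order — this is a cusp.
Classification: cusp.


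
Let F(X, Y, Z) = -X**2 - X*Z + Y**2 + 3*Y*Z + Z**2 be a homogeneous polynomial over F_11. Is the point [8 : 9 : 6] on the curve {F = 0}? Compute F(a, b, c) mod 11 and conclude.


F(8,9,6) ≡ 2 (mod 11); P is NOT on the curve.

Evaluate F(8, 9, 6) term-by-term (mod 11).
  -X**2 ↦ -1·64·1·1 = -64
  -X*Z ↦ -1·8·1·6 = -48
  Y**2 ↦ 1·1·81·1 = 81
  3*Y*Z ↦ 3·1·9·6 = 162
  Z**2 ↦ 1·1·1·36 = 36
Sum: F(8, 9, 6) = (-64) + (-48) + (81) + (162) + (36) = 167.
Reducing mod 11: 167 ≡ 2 (mod 11).
Since F(a, b, c) ≡ 2 ≠ 0 (mod 11), P does NOT lie on the curve.


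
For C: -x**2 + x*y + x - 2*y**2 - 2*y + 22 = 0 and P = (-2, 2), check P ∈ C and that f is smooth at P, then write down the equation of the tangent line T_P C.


Tangent line at P: 7*x - 12*y + 38 = 0.

Step 1: f(-2, 2) = 0, so P lies on C.
Step 2: partial derivatives
  f_x(x, y) = -2*x + y + 1, f_y(x, y) = x - 4*y - 2.
  f_x(P) = 7, f_y(P) = -12 (gradient nonzero, so P is smooth).
Step 3: tangent line at P: 7·(x − -2) + -12·(y − 2) = 0.
Expanding: 7*x - 12*y + 38 = 0.


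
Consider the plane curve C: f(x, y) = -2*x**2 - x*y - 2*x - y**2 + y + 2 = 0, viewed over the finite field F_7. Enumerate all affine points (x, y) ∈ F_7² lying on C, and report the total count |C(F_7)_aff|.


Affine F_7-points: {(0, 2), (0, 6), (3, 6), (4, 1), (4, 3), (5, 1), (5, 2)}; count = 7.

For each of the 49 pairs (x, y) ∈ F_7², evaluate f(x, y) mod 7. Record the zeros.
  x = 0: [0↦2, 1↦2, 2↦0, 3↦3, 4↦4, 5↦3, 6↦0]  zeros at y ∈ {2, 6}
  x = 1: [0↦5, 1↦4, 2↦1, 3↦3, 4↦3, 5↦1, 6↦4]  zeros at y ∈ ∅
  x = 2: [0↦4, 1↦2, 2↦5, 3↦6, 4↦5, 5↦2, 6↦4]  zeros at y ∈ ∅
  x = 3: [0↦6, 1↦3, 2↦5, 3↦5, 4↦3, 5↦6, 6↦0]  zeros at y ∈ {6}
  x = 4: [0↦4, 1↦0, 2↦1, 3↦0, 4↦4, 5↦6, 6↦6]  zeros at y ∈ {1, 3}
  x = 5: [0↦5, 1↦0, 2↦0, 3↦5, 4↦1, 5↦2, 6↦1]  zeros at y ∈ {1, 2}
  x = 6: [0↦2, 1↦3, 2↦2, 3↦6, 4↦1, 5↦1, 6↦6]  zeros at y ∈ ∅
Collecting zeros: affine points = {(0, 2), (0, 6), (3, 6), (4, 1), (4, 3), (5, 1), (5, 2)}.
Total count |C(F_7)_aff| = 7.


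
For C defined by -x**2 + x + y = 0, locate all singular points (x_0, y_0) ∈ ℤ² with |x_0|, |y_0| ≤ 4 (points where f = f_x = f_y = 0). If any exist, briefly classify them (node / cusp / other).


No singular points in the scanned grid; C is smooth there.

Compute partial derivatives:
  f_x = 1 - 2*x.
  f_y = 1.
f_y = 1 is a nonzero constant, so f_y never vanishes: no point (x, y) can satisfy f = f_x = f_y = 0. In particular no (x, y) ∈ {−4, ..., 4}² is singular; the curve is smooth.


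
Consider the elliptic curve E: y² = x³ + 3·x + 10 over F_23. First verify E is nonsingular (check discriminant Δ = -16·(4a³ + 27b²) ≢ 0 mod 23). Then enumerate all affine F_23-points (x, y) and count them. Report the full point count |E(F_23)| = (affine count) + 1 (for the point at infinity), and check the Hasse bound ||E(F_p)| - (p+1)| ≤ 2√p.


Affine points = {(2, 1), (2, 22), (3, 0), (5, 9), (5, 14), (7, 11), (7, 12), (12, 7), (12, 16), (14, 6), (14, 17), (15, 7), (15, 16), (17, 11), (17, 12), (18, 10), (18, 13), (19, 7), (19, 16), (22, 11), (22, 12)}; affine count = 21; |E(F_23)| = 22.

Discriminant check: Δ ∝ 4a³ + 27b² = 4·3³ + 27·10² = 4·27 + 27·100 ≡ 2 (mod 23). Nonzero ⇒ E is nonsingular.
For each x ∈ F_23, compute rhs = x³ + 3·x + 10 mod 23, then count y ∈ F_23 with y² ≡ rhs.
  x = 0: rhs = 10, matching y values: none (0 points).
  x = 1: rhs = 14, matching y values: none (0 points).
  x = 2: rhs = 1, matching y values: 1, 22 (2 points).
  x = 3: rhs = 0, matching y values: 0 (1 points).
  x = 4: rhs = 17, matching y values: none (0 points).
  x = 5: rhs = 12, matching y values: 9, 14 (2 points).
  x = 6: rhs = 14, matching y values: none (0 points).
  x = 7: rhs = 6, matching y values: 11, 12 (2 points).
  x = 8: rhs = 17, matching y values: none (0 points).
  x = 9: rhs = 7, matching y values: none (0 points).
  x = 10: rhs = 5, matching y values: none (0 points).
  x = 11: rhs = 17, matching y values: none (0 points).
  x = 12: rhs = 3, matching y values: 7, 16 (2 points).
  x = 13: rhs = 15, matching y values: none (0 points).
  x = 14: rhs = 13, matching y values: 6, 17 (2 points).
  x = 15: rhs = 3, matching y values: 7, 16 (2 points).
  x = 16: rhs = 14, matching y values: none (0 points).
  x = 17: rhs = 6, matching y values: 11, 12 (2 points).
  x = 18: rhs = 8, matching y values: 10, 13 (2 points).
  x = 19: rhs = 3, matching y values: 7, 16 (2 points).
  x = 20: rhs = 20, matching y values: none (0 points).
  x = 21: rhs = 19, matching y values: none (0 points).
  x = 22: rhs = 6, matching y values: 11, 12 (2 points).
Total affine count: 21.
Full point count |E(F_23)| = 21 + 1 = 22.
Hasse bound: |22 − (23+1)| = |-2| = 2 ≤ 2√23 ≈ 9.5917 ✓.


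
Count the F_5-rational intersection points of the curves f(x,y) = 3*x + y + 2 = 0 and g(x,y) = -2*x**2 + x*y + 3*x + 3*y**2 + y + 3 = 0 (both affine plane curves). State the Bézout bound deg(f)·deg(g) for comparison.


Common zeros: ∅; count = 0; Bézout bound = 2.

deg(f) = 1, deg(g) = 2, so Bézout bound = 2.
Scan x ∈ F_5. For each x, list the y ∈ F_5 with f(x, y) ≡ 0 and those with g(x, y) ≡ 0 (mod 5); the common zeros in that column are the intersection.
  x = 0: f ≡ 0 at y ∈ {3}; g ≡ 0 at y ∈ {4}; common: ∅.
  x = 1: f ≡ 0 at y ∈ {0}; g ≡ 0 at y ∈ {2, 4}; common: ∅.
  x = 2: f ≡ 0 at y ∈ {2}; g ≡ 0 at y ∈ ∅; common: ∅.
  x = 3: f ≡ 0 at y ∈ {4}; g ≡ 0 at y ∈ ∅; common: ∅.
  x = 4: f ≡ 0 at y ∈ {1}; g ≡ 0 at y ∈ {2, 3}; common: ∅.
Collecting: common zeros = ∅, so the count is 0.
Comparison with the Bézout bound: 0 ≤ 2 = deg(f)·deg(g), as expected for curves with no common component (the affine F_5-count falls short of the bound because intersections may lie at infinity, over extension fields, or carry multiplicity).


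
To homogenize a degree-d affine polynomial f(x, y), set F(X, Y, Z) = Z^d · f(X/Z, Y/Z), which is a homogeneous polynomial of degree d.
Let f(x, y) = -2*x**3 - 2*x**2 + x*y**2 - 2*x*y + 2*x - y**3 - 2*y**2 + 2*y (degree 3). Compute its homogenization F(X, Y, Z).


F(X, Y, Z) = -2*X**3 - 2*X**2*Z + X*Y**2 - 2*X*Y*Z + 2*X*Z**2 - Y**3 - 2*Y**2*Z + 2*Y*Z**2

deg(f) = 3.
Substitute x = X/Z, y = Y/Z into f, then multiply by Z^3.
  monomial -2·x^3·y^0 ↦ -2·X^3·Y^0·Z^0.
  monomial -2·x^2·y^0 ↦ -2·X^2·Y^0·Z^1.
  monomial 1·x^1·y^2 ↦ 1·X^1·Y^2·Z^0.
  monomial -2·x^1·y^1 ↦ -2·X^1·Y^1·Z^1.
  monomial 2·x^1·y^0 ↦ 2·X^1·Y^0·Z^2.
  monomial -1·x^0·y^3 ↦ -1·X^0·Y^3·Z^0.
  monomial -2·x^0·y^2 ↦ -2·X^0·Y^2·Z^1.
  monomial 2·x^0·y^1 ↦ 2·X^0·Y^1·Z^2.
Collecting: F(X, Y, Z) = -2*X**3 - 2*X**2*Z + X*Y**2 - 2*X*Y*Z + 2*X*Z**2 - Y**3 - 2*Y**2*Z + 2*Y*Z**2.


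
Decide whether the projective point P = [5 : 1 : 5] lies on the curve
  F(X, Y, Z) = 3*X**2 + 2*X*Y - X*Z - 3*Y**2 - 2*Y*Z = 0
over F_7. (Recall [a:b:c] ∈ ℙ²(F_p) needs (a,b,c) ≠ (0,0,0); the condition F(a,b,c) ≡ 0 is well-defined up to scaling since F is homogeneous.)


F(5,1,5) ≡ 5 (mod 7); P is NOT on the curve.

Evaluate F(5, 1, 5) term-by-term (mod 7).
  3*X**2 ↦ 3·25·1·1 = 75
  2*X*Y ↦ 2·5·1·1 = 10
  -X*Z ↦ -1·5·1·5 = -25
  -3*Y**2 ↦ -3·1·1·1 = -3
  -2*Y*Z ↦ -2·1·1·5 = -10
Sum: F(5, 1, 5) = (75) + (10) + (-25) + (-3) + (-10) = 47.
Reducing mod 7: 47 ≡ 5 (mod 7).
Since F(a, b, c) ≡ 5 ≠ 0 (mod 7), P does NOT lie on the curve.


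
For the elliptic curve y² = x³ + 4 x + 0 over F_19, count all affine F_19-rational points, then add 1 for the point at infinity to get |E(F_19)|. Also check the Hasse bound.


Affine points = {(0, 0), (1, 9), (1, 10), (2, 4), (2, 15), (3, 1), (3, 18), (4, 2), (4, 17), (9, 9), (9, 10), (11, 8), (11, 11), (12, 3), (12, 16), (13, 8), (13, 11), (14, 8), (14, 11)}; affine count = 19; |E(F_19)| = 20.

Discriminant check: Δ ∝ 4a³ + 27b² = 4·4³ + 27·0² = 4·64 + 27·0 ≡ 9 (mod 19). Nonzero ⇒ E is nonsingular.
For each x ∈ F_19, compute rhs = x³ + 4·x + 0 mod 19, then count y ∈ F_19 with y² ≡ rhs.
  x = 0: rhs = 0, matching y values: 0 (1 points).
  x = 1: rhs = 5, matching y values: 9, 10 (2 points).
  x = 2: rhs = 16, matching y values: 4, 15 (2 points).
  x = 3: rhs = 1, matching y values: 1, 18 (2 points).
  x = 4: rhs = 4, matching y values: 2, 17 (2 points).
  x = 5: rhs = 12, matching y values: none (0 points).
  x = 6: rhs = 12, matching y values: none (0 points).
  x = 7: rhs = 10, matching y values: none (0 points).
  x = 8: rhs = 12, matching y values: none (0 points).
  x = 9: rhs = 5, matching y values: 9, 10 (2 points).
  x = 10: rhs = 14, matching y values: none (0 points).
  x = 11: rhs = 7, matching y values: 8, 11 (2 points).
  x = 12: rhs = 9, matching y values: 3, 16 (2 points).
  x = 13: rhs = 7, matching y values: 8, 11 (2 points).
  x = 14: rhs = 7, matching y values: 8, 11 (2 points).
  x = 15: rhs = 15, matching y values: none (0 points).
  x = 16: rhs = 18, matching y values: none (0 points).
  x = 17: rhs = 3, matching y values: none (0 points).
  x = 18: rhs = 14, matching y values: none (0 points).
Total affine count: 19.
Full point count |E(F_19)| = 19 + 1 = 20.
Hasse bound: |20 − (19+1)| = |0| = 0 ≤ 2√19 ≈ 8.7178 ✓.


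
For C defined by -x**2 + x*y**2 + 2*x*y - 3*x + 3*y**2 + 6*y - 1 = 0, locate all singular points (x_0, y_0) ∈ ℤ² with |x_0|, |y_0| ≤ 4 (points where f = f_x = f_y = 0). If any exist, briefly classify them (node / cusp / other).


Singular points: {(-2, -1)}; classification: node.

Compute partial derivatives:
  f_x = -2*x + y**2 + 2*y - 3.
  f_y = 2*x*y + 2*x + 6*y + 6.
Scan x_0 ∈ {−4, ..., 4}. For each x_0, f_y(x_0, y) is a polynomial in y; find its integer roots y ∈ {−4, ..., 4}, then test f_x and f at those candidates.
  x = -4: f_y(-4, y) = -2*y - 2; vanishes at y ∈ {-1}. (-4, -1): f_x = 4 ≠ 0.
  x = -3: f_y(-3, y) = 0; vanishes at y ∈ {-4, -3, -2, -1, 0, 1, 2, 3, 4}. (-3, -4): f_x = 11 ≠ 0; (-3, -3): f_x = 6 ≠ 0; (-3, -2): f_x = 3 ≠ 0; (-3, -1): f_x = 2 ≠ 0; (-3, 0): f_x = 3 ≠ 0; (-3, 1): f_x = 6 ≠ 0; (-3, 2): f_x = 11 ≠ 0; (-3, 3): f_x = 18 ≠ 0; (-3, 4): f_x = 27 ≠ 0.
  x = -2: f_y(-2, y) = 2*y + 2; vanishes at y ∈ {-1}. (-2, -1): f_x = 0, f = 0 — SINGULAR.
  x = -1: f_y(-1, y) = 4*y + 4; vanishes at y ∈ {-1}. (-1, -1): f_x = -2 ≠ 0.
  x = 0: f_y(0, y) = 6*y + 6; vanishes at y ∈ {-1}. (0, -1): f_x = -4 ≠ 0.
  x = 1: f_y(1, y) = 8*y + 8; vanishes at y ∈ {-1}. (1, -1): f_x = -6 ≠ 0.
  x = 2: f_y(2, y) = 10*y + 10; vanishes at y ∈ {-1}. (2, -1): f_x = -8 ≠ 0.
  x = 3: f_y(3, y) = 12*y + 12; vanishes at y ∈ {-1}. (3, -1): f_x = -10 ≠ 0.
  x = 4: f_y(4, y) = 14*y + 14; vanishes at y ∈ {-1}. (4, -1): f_x = -12 ≠ 0.
Only singular point on the grid: (-2, -1).
Classify: substitute x = -2 + u, y = -1 + v and expand: f = -u**2 + u*v**2 + v**2.
No constant or linear terms (consistent with a singular point). Quadratic part: -u**2 + v**2. Cubic part: u*v**2.
The quadratic part v**2 - u**2 = (v − u)(v + u) splits into two distinct linear factors, so there are two distinct tangent lines y − -1 = ±(x − -2) — this is a node (ordinary double point).
Classification: node.


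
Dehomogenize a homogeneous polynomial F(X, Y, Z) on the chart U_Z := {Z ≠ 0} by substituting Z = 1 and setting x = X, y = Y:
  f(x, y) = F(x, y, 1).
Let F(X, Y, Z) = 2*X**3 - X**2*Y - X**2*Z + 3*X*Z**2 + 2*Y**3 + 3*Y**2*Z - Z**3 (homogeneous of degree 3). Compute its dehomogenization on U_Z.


f(x, y) = 2*x**3 - x**2*y - x**2 + 3*x + 2*y**3 + 3*y**2 - 1

On U_Z we set Z = 1. Each monomial c·X^i·Y^j·Z^k in F becomes c·x^i·y^j·1^k = c·x^i·y^j.
Substituting Z = 1: F(X, Y, 1) = 2*x**3 - x**2*y - x**2 + 3*x + 2*y**3 + 3*y**2 - 1.
Note: deg(f) ≤ deg(F) = 3; strict inequality happens when F is divisible by Z (lost terms).


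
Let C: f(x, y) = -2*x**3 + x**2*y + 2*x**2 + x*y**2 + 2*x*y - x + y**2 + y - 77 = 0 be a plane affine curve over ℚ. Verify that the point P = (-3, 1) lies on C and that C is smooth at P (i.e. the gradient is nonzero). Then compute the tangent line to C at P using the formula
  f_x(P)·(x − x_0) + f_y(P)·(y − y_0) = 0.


Tangent line at P: -70*x - 210 = 0.

Step 1: f(-3, 1) = 0, so P lies on C.
Step 2: partial derivatives
  f_x(x, y) = -6*x**2 + 2*x*y + 4*x + y**2 + 2*y - 1, f_y(x, y) = x**2 + 2*x*y + 2*x + 2*y + 1.
  f_x(P) = -70, f_y(P) = 0 (gradient nonzero, so P is smooth).
Step 3: tangent line at P: -70·(x − -3) + 0·(y − 1) = 0.
Expanding: -70*x - 210 = 0.


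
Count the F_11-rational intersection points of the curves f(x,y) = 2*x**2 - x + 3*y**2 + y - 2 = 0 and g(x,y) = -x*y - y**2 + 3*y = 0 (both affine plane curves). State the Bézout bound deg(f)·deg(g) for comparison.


Common zeros: {(6, 8), (9, 5)}; count = 2; Bézout bound = 4.

deg(f) = 2, deg(g) = 2, so Bézout bound = 4.
Scan x ∈ F_11. For each x, list the y ∈ F_11 with f(x, y) ≡ 0 and those with g(x, y) ≡ 0 (mod 11); the common zeros in that column are the intersection.
  x = 0: f ≡ 0 at y ∈ {8, 10}; g ≡ 0 at y ∈ {0, 3}; common: ∅.
  x = 1: f ≡ 0 at y ∈ ∅; g ≡ 0 at y ∈ {0, 2}; common: ∅.
  x = 2: f ≡ 0 at y ∈ ∅; g ≡ 0 at y ∈ {0, 1}; common: ∅.
  x = 3: f ≡ 0 at y ∈ ∅; g ≡ 0 at y ∈ {0}; common: ∅.
  x = 4: f ≡ 0 at y ∈ ∅; g ≡ 0 at y ∈ {0, 10}; common: ∅.
  x = 5: f ≡ 0 at y ∈ ∅; g ≡ 0 at y ∈ {0, 9}; common: ∅.
  x = 6: f ≡ 0 at y ∈ {8, 10}; g ≡ 0 at y ∈ {0, 8}; common: {8}.
  x = 7: f ≡ 0 at y ∈ {9}; g ≡ 0 at y ∈ {0, 7}; common: ∅.
  x = 8: f ≡ 0 at y ∈ {2, 5}; g ≡ 0 at y ∈ {0, 6}; common: ∅.
  x = 9: f ≡ 0 at y ∈ {2, 5}; g ≡ 0 at y ∈ {0, 5}; common: {5}.
  x = 10: f ≡ 0 at y ∈ {9}; g ≡ 0 at y ∈ {0, 4}; common: ∅.
Collecting: common zeros = {(6, 8), (9, 5)}, so the count is 2.
Comparison with the Bézout bound: 2 ≤ 4 = deg(f)·deg(g), as expected for curves with no common component (the affine F_11-count falls short of the bound because intersections may lie at infinity, over extension fields, or carry multiplicity).


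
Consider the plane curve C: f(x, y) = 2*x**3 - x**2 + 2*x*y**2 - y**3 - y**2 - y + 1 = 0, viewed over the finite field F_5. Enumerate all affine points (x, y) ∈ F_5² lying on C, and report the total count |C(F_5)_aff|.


Affine F_5-points: {(1, 4), (2, 2), (2, 3)}; count = 3.

For each of the 25 pairs (x, y) ∈ F_5², evaluate f(x, y) mod 5. Record the zeros.
  x = 0: [0↦1, 1↦3, 2↦2, 3↦2, 4↦2]  zeros at y ∈ ∅
  x = 1: [0↦2, 1↦1, 2↦1, 3↦1, 4↦0]  zeros at y ∈ {4}
  x = 2: [0↦3, 1↦4, 2↦0, 3↦0, 4↦3]  zeros at y ∈ {2, 3}
  x = 3: [0↦1, 1↦4, 2↦1, 3↦1, 4↦3]  zeros at y ∈ ∅
  x = 4: [0↦3, 1↦3, 2↦1, 3↦1, 4↦2]  zeros at y ∈ ∅
Collecting zeros: affine points = {(1, 4), (2, 2), (2, 3)}.
Total count |C(F_5)_aff| = 3.


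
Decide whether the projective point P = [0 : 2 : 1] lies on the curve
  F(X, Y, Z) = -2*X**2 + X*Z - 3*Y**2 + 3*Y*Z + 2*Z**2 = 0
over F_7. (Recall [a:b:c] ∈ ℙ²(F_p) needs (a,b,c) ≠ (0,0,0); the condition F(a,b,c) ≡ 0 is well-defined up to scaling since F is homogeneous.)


F(0,2,1) ≡ 3 (mod 7); P is NOT on the curve.

Evaluate F(0, 2, 1) term-by-term (mod 7).
  -2*X**2 ↦ -2·0·1·1 = 0
  X*Z ↦ 1·0·1·1 = 0
  -3*Y**2 ↦ -3·1·4·1 = -12
  3*Y*Z ↦ 3·1·2·1 = 6
  2*Z**2 ↦ 2·1·1·1 = 2
Sum: F(0, 2, 1) = (0) + (0) + (-12) + (6) + (2) = -4.
Reducing mod 7: -4 ≡ 3 (mod 7).
Since F(a, b, c) ≡ 3 ≠ 0 (mod 7), P does NOT lie on the curve.


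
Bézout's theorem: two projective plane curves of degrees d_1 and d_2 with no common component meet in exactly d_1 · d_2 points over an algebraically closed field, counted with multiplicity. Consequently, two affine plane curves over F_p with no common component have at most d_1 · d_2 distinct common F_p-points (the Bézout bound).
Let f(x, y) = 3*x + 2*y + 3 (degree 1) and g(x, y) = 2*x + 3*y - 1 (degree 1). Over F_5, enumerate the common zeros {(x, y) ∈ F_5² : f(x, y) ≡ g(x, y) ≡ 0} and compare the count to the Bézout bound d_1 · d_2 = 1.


Common zeros: ∅; count = 0; Bézout bound = 1.

deg(f) = 1, deg(g) = 1, so Bézout bound = 1.
Scan x ∈ F_5. For each x, list the y ∈ F_5 with f(x, y) ≡ 0 and those with g(x, y) ≡ 0 (mod 5); the common zeros in that column are the intersection.
  x = 0: f ≡ 0 at y ∈ {1}; g ≡ 0 at y ∈ {2}; common: ∅.
  x = 1: f ≡ 0 at y ∈ {2}; g ≡ 0 at y ∈ {3}; common: ∅.
  x = 2: f ≡ 0 at y ∈ {3}; g ≡ 0 at y ∈ {4}; common: ∅.
  x = 3: f ≡ 0 at y ∈ {4}; g ≡ 0 at y ∈ {0}; common: ∅.
  x = 4: f ≡ 0 at y ∈ {0}; g ≡ 0 at y ∈ {1}; common: ∅.
Collecting: common zeros = ∅, so the count is 0.
Comparison with the Bézout bound: 0 ≤ 1 = deg(f)·deg(g), as expected for curves with no common component (the affine F_5-count falls short of the bound because intersections may lie at infinity, over extension fields, or carry multiplicity).


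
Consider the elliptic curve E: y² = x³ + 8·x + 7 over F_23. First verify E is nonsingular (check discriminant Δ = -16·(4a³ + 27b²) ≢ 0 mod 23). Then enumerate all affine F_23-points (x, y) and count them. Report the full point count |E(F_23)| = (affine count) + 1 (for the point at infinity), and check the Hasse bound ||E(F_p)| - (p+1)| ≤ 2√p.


Affine points = {(1, 4), (1, 19), (2, 10), (2, 13), (3, 9), (3, 14), (6, 8), (6, 15), (8, 10), (8, 13), (9, 7), (9, 16), (10, 11), (10, 12), (11, 0), (13, 10), (13, 13), (15, 11), (15, 12), (18, 7), (18, 16), (19, 7), (19, 16), (20, 5), (20, 18), (21, 11), (21, 12)}; affine count = 27; |E(F_23)| = 28.

Discriminant check: Δ ∝ 4a³ + 27b² = 4·8³ + 27·7² = 4·512 + 27·49 ≡ 13 (mod 23). Nonzero ⇒ E is nonsingular.
For each x ∈ F_23, compute rhs = x³ + 8·x + 7 mod 23, then count y ∈ F_23 with y² ≡ rhs.
  x = 0: rhs = 7, matching y values: none (0 points).
  x = 1: rhs = 16, matching y values: 4, 19 (2 points).
  x = 2: rhs = 8, matching y values: 10, 13 (2 points).
  x = 3: rhs = 12, matching y values: 9, 14 (2 points).
  x = 4: rhs = 11, matching y values: none (0 points).
  x = 5: rhs = 11, matching y values: none (0 points).
  x = 6: rhs = 18, matching y values: 8, 15 (2 points).
  x = 7: rhs = 15, matching y values: none (0 points).
  x = 8: rhs = 8, matching y values: 10, 13 (2 points).
  x = 9: rhs = 3, matching y values: 7, 16 (2 points).
  x = 10: rhs = 6, matching y values: 11, 12 (2 points).
  x = 11: rhs = 0, matching y values: 0 (1 points).
  x = 12: rhs = 14, matching y values: none (0 points).
  x = 13: rhs = 8, matching y values: 10, 13 (2 points).
  x = 14: rhs = 11, matching y values: none (0 points).
  x = 15: rhs = 6, matching y values: 11, 12 (2 points).
  x = 16: rhs = 22, matching y values: none (0 points).
  x = 17: rhs = 19, matching y values: none (0 points).
  x = 18: rhs = 3, matching y values: 7, 16 (2 points).
  x = 19: rhs = 3, matching y values: 7, 16 (2 points).
  x = 20: rhs = 2, matching y values: 5, 18 (2 points).
  x = 21: rhs = 6, matching y values: 11, 12 (2 points).
  x = 22: rhs = 21, matching y values: none (0 points).
Total affine count: 27.
Full point count |E(F_23)| = 27 + 1 = 28.
Hasse bound: |28 − (23+1)| = |4| = 4 ≤ 2√23 ≈ 9.5917 ✓.


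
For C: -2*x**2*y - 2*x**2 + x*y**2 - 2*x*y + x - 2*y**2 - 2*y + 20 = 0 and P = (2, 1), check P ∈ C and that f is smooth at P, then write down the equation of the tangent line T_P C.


Tangent line at P: -16*x - 14*y + 46 = 0.

Step 1: f(2, 1) = 0, so P lies on C.
Step 2: partial derivatives
  f_x(x, y) = -4*x*y - 4*x + y**2 - 2*y + 1, f_y(x, y) = -2*x**2 + 2*x*y - 2*x - 4*y - 2.
  f_x(P) = -16, f_y(P) = -14 (gradient nonzero, so P is smooth).
Step 3: tangent line at P: -16·(x − 2) + -14·(y − 1) = 0.
Expanding: -16*x - 14*y + 46 = 0.


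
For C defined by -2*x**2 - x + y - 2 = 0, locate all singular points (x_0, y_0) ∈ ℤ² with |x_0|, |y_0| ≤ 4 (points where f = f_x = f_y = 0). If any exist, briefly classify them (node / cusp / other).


No singular points in the scanned grid; C is smooth there.

Compute partial derivatives:
  f_x = -4*x - 1.
  f_y = 1.
f_y = 1 is a nonzero constant, so f_y never vanishes: no point (x, y) can satisfy f = f_x = f_y = 0. In particular no (x, y) ∈ {−4, ..., 4}² is singular; the curve is smooth.


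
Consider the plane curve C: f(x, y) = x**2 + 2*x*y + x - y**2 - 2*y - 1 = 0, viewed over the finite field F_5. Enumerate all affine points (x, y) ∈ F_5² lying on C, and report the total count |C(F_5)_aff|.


Affine F_5-points: {(0, 4), (1, 1), (1, 4), (2, 0), (2, 2), (3, 2)}; count = 6.

For each of the 25 pairs (x, y) ∈ F_5², evaluate f(x, y) mod 5. Record the zeros.
  x = 0: [0↦4, 1↦1, 2↦1, 3↦4, 4↦0]  zeros at y ∈ {4}
  x = 1: [0↦1, 1↦0, 2↦2, 3↦2, 4↦0]  zeros at y ∈ {1, 4}
  x = 2: [0↦0, 1↦1, 2↦0, 3↦2, 4↦2]  zeros at y ∈ {0, 2}
  x = 3: [0↦1, 1↦4, 2↦0, 3↦4, 4↦1]  zeros at y ∈ {2}
  x = 4: [0↦4, 1↦4, 2↦2, 3↦3, 4↦2]  zeros at y ∈ ∅
Collecting zeros: affine points = {(0, 4), (1, 1), (1, 4), (2, 0), (2, 2), (3, 2)}.
Total count |C(F_5)_aff| = 6.


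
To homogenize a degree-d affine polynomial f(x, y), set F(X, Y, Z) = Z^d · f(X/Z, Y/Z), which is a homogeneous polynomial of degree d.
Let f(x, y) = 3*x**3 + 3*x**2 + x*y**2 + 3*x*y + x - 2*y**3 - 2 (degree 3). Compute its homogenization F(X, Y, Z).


F(X, Y, Z) = 3*X**3 + 3*X**2*Z + X*Y**2 + 3*X*Y*Z + X*Z**2 - 2*Y**3 - 2*Z**3

deg(f) = 3.
Substitute x = X/Z, y = Y/Z into f, then multiply by Z^3.
  monomial 3·x^3·y^0 ↦ 3·X^3·Y^0·Z^0.
  monomial 3·x^2·y^0 ↦ 3·X^2·Y^0·Z^1.
  monomial 1·x^1·y^2 ↦ 1·X^1·Y^2·Z^0.
  monomial 3·x^1·y^1 ↦ 3·X^1·Y^1·Z^1.
  monomial 1·x^1·y^0 ↦ 1·X^1·Y^0·Z^2.
  monomial -2·x^0·y^3 ↦ -2·X^0·Y^3·Z^0.
  monomial -2·x^0·y^0 ↦ -2·X^0·Y^0·Z^3.
Collecting: F(X, Y, Z) = 3*X**3 + 3*X**2*Z + X*Y**2 + 3*X*Y*Z + X*Z**2 - 2*Y**3 - 2*Z**3.


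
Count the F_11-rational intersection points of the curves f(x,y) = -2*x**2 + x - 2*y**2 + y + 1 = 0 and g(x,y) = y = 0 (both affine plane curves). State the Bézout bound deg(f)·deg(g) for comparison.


Common zeros: {(1, 0), (5, 0)}; count = 2; Bézout bound = 2.

deg(f) = 2, deg(g) = 1, so Bézout bound = 2.
Scan x ∈ F_11. For each x, list the y ∈ F_11 with f(x, y) ≡ 0 and those with g(x, y) ≡ 0 (mod 11); the common zeros in that column are the intersection.
  x = 0: f ≡ 0 at y ∈ {1, 5}; g ≡ 0 at y ∈ {0}; common: ∅.
  x = 1: f ≡ 0 at y ∈ {0, 6}; g ≡ 0 at y ∈ {0}; common: {0}.
  x = 2: f ≡ 0 at y ∈ {2, 4}; g ≡ 0 at y ∈ {0}; common: ∅.
  x = 3: f ≡ 0 at y ∈ ∅; g ≡ 0 at y ∈ {0}; common: ∅.
  x = 4: f ≡ 0 at y ∈ {2, 4}; g ≡ 0 at y ∈ {0}; common: ∅.
  x = 5: f ≡ 0 at y ∈ {0, 6}; g ≡ 0 at y ∈ {0}; common: {0}.
  x = 6: f ≡ 0 at y ∈ {1, 5}; g ≡ 0 at y ∈ {0}; common: ∅.
  x = 7: f ≡ 0 at y ∈ ∅; g ≡ 0 at y ∈ {0}; common: ∅.
  x = 8: f ≡ 0 at y ∈ ∅; g ≡ 0 at y ∈ {0}; common: ∅.
  x = 9: f ≡ 0 at y ∈ ∅; g ≡ 0 at y ∈ {0}; common: ∅.
  x = 10: f ≡ 0 at y ∈ ∅; g ≡ 0 at y ∈ {0}; common: ∅.
Collecting: common zeros = {(1, 0), (5, 0)}, so the count is 2.
Comparison with the Bézout bound: 2 ≤ 2 = deg(f)·deg(g), as expected for curves with no common component (the bound is attained).


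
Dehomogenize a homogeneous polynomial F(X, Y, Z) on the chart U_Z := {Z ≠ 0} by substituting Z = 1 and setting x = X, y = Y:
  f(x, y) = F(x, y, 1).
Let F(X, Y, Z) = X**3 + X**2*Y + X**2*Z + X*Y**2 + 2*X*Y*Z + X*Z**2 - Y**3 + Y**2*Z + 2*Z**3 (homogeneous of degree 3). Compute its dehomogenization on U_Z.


f(x, y) = x**3 + x**2*y + x**2 + x*y**2 + 2*x*y + x - y**3 + y**2 + 2

On U_Z we set Z = 1. Each monomial c·X^i·Y^j·Z^k in F becomes c·x^i·y^j·1^k = c·x^i·y^j.
Substituting Z = 1: F(X, Y, 1) = x**3 + x**2*y + x**2 + x*y**2 + 2*x*y + x - y**3 + y**2 + 2.
Note: deg(f) ≤ deg(F) = 3; strict inequality happens when F is divisible by Z (lost terms).


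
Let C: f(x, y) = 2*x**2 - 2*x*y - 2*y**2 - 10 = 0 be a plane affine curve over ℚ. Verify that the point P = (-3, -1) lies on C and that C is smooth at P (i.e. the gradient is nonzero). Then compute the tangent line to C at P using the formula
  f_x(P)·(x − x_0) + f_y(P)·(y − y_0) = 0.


Tangent line at P: -10*x + 10*y - 20 = 0.

Step 1: f(-3, -1) = 0, so P lies on C.
Step 2: partial derivatives
  f_x(x, y) = 4*x - 2*y, f_y(x, y) = -2*x - 4*y.
  f_x(P) = -10, f_y(P) = 10 (gradient nonzero, so P is smooth).
Step 3: tangent line at P: -10·(x − -3) + 10·(y − -1) = 0.
Expanding: -10*x + 10*y - 20 = 0.


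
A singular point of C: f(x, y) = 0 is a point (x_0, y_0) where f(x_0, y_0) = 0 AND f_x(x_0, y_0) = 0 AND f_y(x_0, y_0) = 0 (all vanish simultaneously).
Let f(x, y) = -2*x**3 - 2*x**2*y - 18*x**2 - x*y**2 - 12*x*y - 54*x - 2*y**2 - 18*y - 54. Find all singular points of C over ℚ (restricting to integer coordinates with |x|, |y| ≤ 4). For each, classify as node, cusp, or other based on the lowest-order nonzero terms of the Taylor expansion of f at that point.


Singular points: {(-3, 0)}; classification: cusp.

Compute partial derivatives:
  f_x = -6*x**2 - 4*x*y - 36*x - y**2 - 12*y - 54.
  f_y = -2*x**2 - 2*x*y - 12*x - 4*y - 18.
Scan x_0 ∈ {−4, ..., 4}. For each x_0, f_y(x_0, y) is a polynomial in y; find its integer roots y ∈ {−4, ..., 4}, then test f_x and f at those candidates.
  x = -4: f_y(-4, y) = 4*y - 2; no integer root y with |y| ≤ 4.
  x = -3: f_y(-3, y) = 2*y; vanishes at y ∈ {0}. (-3, 0): f_x = 0, f = 0 — SINGULAR.
  x = -2: f_y(-2, y) = -2; no integer root y with |y| ≤ 4.
  x = -1: f_y(-1, y) = -2*y - 8; vanishes at y ∈ {-4}. (-1, -4): f_x = -8 ≠ 0.
  x = 0: f_y(0, y) = -4*y - 18; no integer root y with |y| ≤ 4.
  x = 1: f_y(1, y) = -6*y - 32; no integer root y with |y| ≤ 4.
  x = 2: f_y(2, y) = -8*y - 50; no integer root y with |y| ≤ 4.
  x = 3: f_y(3, y) = -10*y - 72; no integer root y with |y| ≤ 4.
  x = 4: f_y(4, y) = -12*y - 98; no integer root y with |y| ≤ 4.
Only singular point on the grid: (-3, 0).
Classify: substitute x = -3 + u, y = 0 + v and expand: f = -2*u**3 - 2*u**2*v - u*v**2 + v**2.
No constant or linear terms (consistent with a singular point). Quadratic part: v**2. Cubic part: -2*u**3 - 2*u**2*v - u*v**2.
The quadratic part v**2 is a perfect square, so there is a single (double) tangent line v = 0, i.e. y = 0. Restricting the cubic part to that line (v = 0) leaves -2*u**3 ≠ 0, so f is not divisible by v and the branch is v² ≈ 2*u**3 to lowest order — this is a cusp.
Classification: cusp.


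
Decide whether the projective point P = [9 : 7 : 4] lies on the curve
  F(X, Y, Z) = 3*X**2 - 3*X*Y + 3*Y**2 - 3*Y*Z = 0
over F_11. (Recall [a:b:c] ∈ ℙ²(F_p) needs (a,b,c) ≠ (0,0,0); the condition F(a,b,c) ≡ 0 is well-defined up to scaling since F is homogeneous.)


F(9,7,4) ≡ 7 (mod 11); P is NOT on the curve.

Evaluate F(9, 7, 4) term-by-term (mod 11).
  3*X**2 ↦ 3·81·1·1 = 243
  -3*X*Y ↦ -3·9·7·1 = -189
  3*Y**2 ↦ 3·1·49·1 = 147
  -3*Y*Z ↦ -3·1·7·4 = -84
Sum: F(9, 7, 4) = (243) + (-189) + (147) + (-84) = 117.
Reducing mod 11: 117 ≡ 7 (mod 11).
Since F(a, b, c) ≡ 7 ≠ 0 (mod 11), P does NOT lie on the curve.


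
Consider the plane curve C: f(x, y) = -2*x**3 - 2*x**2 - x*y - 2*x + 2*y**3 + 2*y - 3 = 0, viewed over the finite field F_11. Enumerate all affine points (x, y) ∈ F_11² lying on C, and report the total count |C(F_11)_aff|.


Affine F_11-points: {(1, 6), (1, 8), (2, 10), (3, 8), (5, 7), (6, 4), (6, 8), (6, 10), (7, 4), (8, 4), (9, 2), (10, 5)}; count = 12.

For each of the 121 pairs (x, y) ∈ F_11², evaluate f(x, y) mod 11. Record the zeros.
  x = 0: [0↦8, 1↦1, 2↦6, 3↦2, 4↦1, 5↦4, 6↦1, 7↦4, 8↦3, 9↦10, 10↦4]  zeros at y ∈ ∅
  x = 1: [0↦2, 1↦5, 2↦9, 3↦4, 4↦2, 5↦4, 6↦0, 7↦2, 8↦0, 9↦6, 10↦10]  zeros at y ∈ {6, 8}
  x = 2: [0↦2, 1↦4, 2↦7, 3↦1, 4↦9, 5↦10, 6↦5, 7↦6, 8↦3, 9↦8, 10↦0]  zeros at y ∈ {10}
  x = 3: [0↦7, 1↦8, 2↦10, 3↦3, 4↦10, 5↦10, 6↦4, 7↦4, 8↦0, 9↦4, 10↦6]  zeros at y ∈ {8}
  x = 4: [0↦5, 1↦5, 2↦6, 3↦9, 4↦4, 5↦3, 6↦7, 7↦6, 8↦1, 9↦4, 10↦5]  zeros at y ∈ ∅
  x = 5: [0↦6, 1↦5, 2↦5, 3↦7, 4↦1, 5↦10, 6↦2, 7↦0, 8↦5, 9↦7, 10↦7]  zeros at y ∈ {7}
  x = 6: [0↦9, 1↦7, 2↦6, 3↦7, 4↦0, 5↦8, 6↦10, 7↦7, 8↦0, 9↦1, 10↦0]  zeros at y ∈ {4, 8, 10}
  x = 7: [0↦2, 1↦10, 2↦8, 3↦8, 4↦0, 5↦7, 6↦8, 7↦4, 8↦7, 9↦7, 10↦5]  zeros at y ∈ {4}
  x = 8: [0↦6, 1↦2, 2↦10, 3↦9, 4↦0, 5↦6, 6↦6, 7↦1, 8↦3, 9↦2, 10↦10]  zeros at y ∈ {4}
  x = 9: [0↦9, 1↦4, 2↦0, 3↦9, 4↦10, 5↦4, 6↦3, 7↦8, 8↦9, 9↦7, 10↦3]  zeros at y ∈ {2}
  x = 10: [0↦10, 1↦4, 2↦10, 3↦7, 4↦7, 5↦0, 6↦9, 7↦2, 8↦2, 9↦10, 10↦5]  zeros at y ∈ {5}
Collecting zeros: affine points = {(1, 6), (1, 8), (2, 10), (3, 8), (5, 7), (6, 4), (6, 8), (6, 10), (7, 4), (8, 4), (9, 2), (10, 5)}.
Total count |C(F_11)_aff| = 12.


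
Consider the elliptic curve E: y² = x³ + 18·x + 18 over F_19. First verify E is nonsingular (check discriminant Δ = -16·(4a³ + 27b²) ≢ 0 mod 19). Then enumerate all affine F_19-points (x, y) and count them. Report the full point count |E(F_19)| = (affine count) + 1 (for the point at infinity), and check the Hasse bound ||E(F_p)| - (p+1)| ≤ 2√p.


Affine points = {(2, 9), (2, 10), (3, 2), (3, 17), (5, 9), (5, 10), (6, 0), (8, 3), (8, 16), (9, 4), (9, 15), (10, 1), (10, 18), (12, 9), (12, 10), (13, 6), (13, 13)}; affine count = 17; |E(F_19)| = 18.

Discriminant check: Δ ∝ 4a³ + 27b² = 4·18³ + 27·18² = 4·5832 + 27·324 ≡ 4 (mod 19). Nonzero ⇒ E is nonsingular.
For each x ∈ F_19, compute rhs = x³ + 18·x + 18 mod 19, then count y ∈ F_19 with y² ≡ rhs.
  x = 0: rhs = 18, matching y values: none (0 points).
  x = 1: rhs = 18, matching y values: none (0 points).
  x = 2: rhs = 5, matching y values: 9, 10 (2 points).
  x = 3: rhs = 4, matching y values: 2, 17 (2 points).
  x = 4: rhs = 2, matching y values: none (0 points).
  x = 5: rhs = 5, matching y values: 9, 10 (2 points).
  x = 6: rhs = 0, matching y values: 0 (1 points).
  x = 7: rhs = 12, matching y values: none (0 points).
  x = 8: rhs = 9, matching y values: 3, 16 (2 points).
  x = 9: rhs = 16, matching y values: 4, 15 (2 points).
  x = 10: rhs = 1, matching y values: 1, 18 (2 points).
  x = 11: rhs = 8, matching y values: none (0 points).
  x = 12: rhs = 5, matching y values: 9, 10 (2 points).
  x = 13: rhs = 17, matching y values: 6, 13 (2 points).
  x = 14: rhs = 12, matching y values: none (0 points).
  x = 15: rhs = 15, matching y values: none (0 points).
  x = 16: rhs = 13, matching y values: none (0 points).
  x = 17: rhs = 12, matching y values: none (0 points).
  x = 18: rhs = 18, matching y values: none (0 points).
Total affine count: 17.
Full point count |E(F_19)| = 17 + 1 = 18.
Hasse bound: |18 − (19+1)| = |-2| = 2 ≤ 2√19 ≈ 8.7178 ✓.


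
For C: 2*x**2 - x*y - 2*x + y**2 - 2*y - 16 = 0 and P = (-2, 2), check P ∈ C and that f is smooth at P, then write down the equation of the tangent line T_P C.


Tangent line at P: -12*x + 4*y - 32 = 0.

Step 1: f(-2, 2) = 0, so P lies on C.
Step 2: partial derivatives
  f_x(x, y) = 4*x - y - 2, f_y(x, y) = -x + 2*y - 2.
  f_x(P) = -12, f_y(P) = 4 (gradient nonzero, so P is smooth).
Step 3: tangent line at P: -12·(x − -2) + 4·(y − 2) = 0.
Expanding: -12*x + 4*y - 32 = 0.


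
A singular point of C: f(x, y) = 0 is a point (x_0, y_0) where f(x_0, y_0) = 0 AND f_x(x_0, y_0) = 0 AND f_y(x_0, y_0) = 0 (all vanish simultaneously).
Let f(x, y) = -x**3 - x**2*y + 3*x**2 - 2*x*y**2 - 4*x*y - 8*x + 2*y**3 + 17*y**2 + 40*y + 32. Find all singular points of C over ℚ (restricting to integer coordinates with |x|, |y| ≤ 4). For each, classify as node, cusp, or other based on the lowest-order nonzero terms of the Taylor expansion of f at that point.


Singular points: {(2, -2)}; classification: node.

Compute partial derivatives:
  f_x = -3*x**2 - 2*x*y + 6*x - 2*y**2 - 4*y - 8.
  f_y = -x**2 - 4*x*y - 4*x + 6*y**2 + 34*y + 40.
Scan x_0 ∈ {−4, ..., 4}. For each x_0, f_y(x_0, y) is a polynomial in y; find its integer roots y ∈ {−4, ..., 4}, then test f_x and f at those candidates.
  x = -4: f_y(-4, y) = 6*y**2 + 50*y + 40; no integer root y with |y| ≤ 4.
  x = -3: f_y(-3, y) = 6*y**2 + 46*y + 43; no integer root y with |y| ≤ 4.
  x = -2: f_y(-2, y) = 6*y**2 + 42*y + 44; no integer root y with |y| ≤ 4.
  x = -1: f_y(-1, y) = 6*y**2 + 38*y + 43; no integer root y with |y| ≤ 4.
  x = 0: f_y(0, y) = 6*y**2 + 34*y + 40; vanishes at y ∈ {-4}. (0, -4): f_x = -24 ≠ 0.
  x = 1: f_y(1, y) = 6*y**2 + 30*y + 35; no integer root y with |y| ≤ 4.
  x = 2: f_y(2, y) = 6*y**2 + 26*y + 28; vanishes at y ∈ {-2}. (2, -2): f_x = 0, f = 0 — SINGULAR.
  x = 3: f_y(3, y) = 6*y**2 + 22*y + 19; no integer root y with |y| ≤ 4.
  x = 4: f_y(4, y) = 6*y**2 + 18*y + 8; no integer root y with |y| ≤ 4.
Only singular point on the grid: (2, -2).
Classify: substitute x = 2 + u, y = -2 + v and expand: f = -u**3 - u**2*v - u**2 - 2*u*v**2 + 2*v**3 + v**2.
No constant or linear terms (consistent with a singular point). Quadratic part: -u**2 + v**2. Cubic part: -u**3 - u**2*v - 2*u*v**2 + 2*v**3.
The quadratic part v**2 - u**2 = (v − u)(v + u) splits into two distinct linear factors, so there are two distinct tangent lines y − -2 = ±(x − 2) — this is a node (ordinary double point).
Classification: node.


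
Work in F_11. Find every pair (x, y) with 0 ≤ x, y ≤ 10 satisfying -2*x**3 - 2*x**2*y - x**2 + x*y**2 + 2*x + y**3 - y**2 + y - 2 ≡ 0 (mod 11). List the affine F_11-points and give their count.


Affine F_11-points: {(2, 10), (3, 2), (4, 1), (4, 6), (5, 2), (6, 2), (9, 9)}; count = 7.

For each of the 121 pairs (x, y) ∈ F_11², evaluate f(x, y) mod 11. Record the zeros.
  x = 0: [0↦9, 1↦10, 2↦4, 3↦8, 4↦6, 5↦4, 6↦8, 7↦2, 8↦3, 9↦6, 10↦6]  zeros at y ∈ ∅
  x = 1: [0↦8, 1↦8, 2↦3, 3↦10, 4↦2, 5↦7, 6↦9, 7↦3, 8↦6, 9↦2, 10↦8]  zeros at y ∈ ∅
  x = 2: [0↦4, 1↦10, 2↦2, 3↦8, 4↦1, 5↦9, 6↦5, 7↦6, 8↦7, 9↦3, 10↦0]  zeros at y ∈ {10}
  x = 3: [0↦7, 1↦4, 2↦0, 3↦1, 4↦2, 5↦9, 6↦6, 7↦10, 8↦5, 9↦8, 10↦3]  zeros at y ∈ {2}
  x = 4: [0↦5, 1↦0, 2↦7, 3↦10, 4↦4, 5↦6, 6↦0, 7↦3, 8↦10, 9↦5, 10↦5]  zeros at y ∈ {1, 6}
  x = 5: [0↦8, 1↦8, 2↦0, 3↦1, 4↦6, 5↦10, 6↦8, 7↦6, 8↦10, 9↦4, 10↦5]  zeros at y ∈ {2}
  x = 6: [0↦4, 1↦5, 2↦0, 3↦6, 4↦7, 5↦9, 6↦7, 7↦7, 8↦4, 9↦4, 10↦2]  zeros at y ∈ {2}
  x = 7: [0↦3, 1↦1, 2↦6, 3↦2, 4↦6, 5↦2, 6↦7, 7↦5, 8↦2, 9↦4, 10↦6]  zeros at y ∈ ∅
  x = 8: [0↦4, 1↦6, 2↦6, 3↦10, 4↦2, 5↦10, 6↦7, 7↦10, 8↦3, 9↦3, 10↦5]  zeros at y ∈ ∅
  x = 9: [0↦6, 1↦8, 2↦10, 3↦7, 4↦5, 5↦10, 6↦6, 7↦10, 8↦6, 9↦0, 10↦9]  zeros at y ∈ {9}
  x = 10: [0↦8, 1↦6, 2↦6, 3↦3, 4↦3, 5↦1, 6↦3, 7↦4, 8↦10, 9↦5, 10↦6]  zeros at y ∈ ∅
Collecting zeros: affine points = {(2, 10), (3, 2), (4, 1), (4, 6), (5, 2), (6, 2), (9, 9)}.
Total count |C(F_11)_aff| = 7.
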